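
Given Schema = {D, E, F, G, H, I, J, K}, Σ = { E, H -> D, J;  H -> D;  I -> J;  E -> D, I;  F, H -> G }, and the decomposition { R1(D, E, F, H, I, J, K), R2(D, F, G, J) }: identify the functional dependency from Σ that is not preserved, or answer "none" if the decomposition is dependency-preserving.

F, H -> G

Check F, H → G: no single fragment contains all of {F, G, H}, and the restricted closure of {F, H} across the fragments never reaches {G}.
E, H → D, J is preserved.
H → D is preserved.
I → J is preserved.
E → D, I is preserved.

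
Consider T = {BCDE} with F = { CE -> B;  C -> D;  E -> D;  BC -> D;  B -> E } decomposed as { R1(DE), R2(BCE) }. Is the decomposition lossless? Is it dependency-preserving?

lossless but not dependency-preserving

Lossless test: (E)⁺ = {DE}, which contains all of one fragment — lossless.
Dependency preservation: the restricted closure of {C} across the fragments never reaches {D}, so C → D cannot be enforced without a join — not preserved.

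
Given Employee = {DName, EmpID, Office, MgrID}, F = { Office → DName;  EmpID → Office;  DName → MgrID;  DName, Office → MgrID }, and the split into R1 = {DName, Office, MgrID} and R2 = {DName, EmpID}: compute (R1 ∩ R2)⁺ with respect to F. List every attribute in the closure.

R1 ∩ R2 = {DName}.
DName → MgrID applies, adding MgrID
Closure: {DName, MgrID}.

DName, MgrID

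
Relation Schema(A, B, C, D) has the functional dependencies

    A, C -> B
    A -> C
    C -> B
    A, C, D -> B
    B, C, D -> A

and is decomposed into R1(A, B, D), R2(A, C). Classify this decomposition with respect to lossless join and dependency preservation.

lossless but not dependency-preserving

Lossless test: (A)⁺ = {A, B, C}, which contains all of one fragment — lossless.
Dependency preservation: the restricted closure of {C} across the fragments never reaches {B}, so C → B cannot be enforced without a join — not preserved.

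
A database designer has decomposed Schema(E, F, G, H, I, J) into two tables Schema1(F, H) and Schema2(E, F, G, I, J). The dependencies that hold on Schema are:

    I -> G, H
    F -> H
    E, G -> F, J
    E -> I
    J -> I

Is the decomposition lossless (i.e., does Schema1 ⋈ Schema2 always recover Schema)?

Yes

Common attributes: Schema1 ∩ Schema2 = {F}.
Closure of {F}: F → H applies, adding H. So (F)⁺ = {F, H}.
This closure contains every attribute of Schema1, so Schema1 ∩ Schema2 → Schema1. The join is lossless.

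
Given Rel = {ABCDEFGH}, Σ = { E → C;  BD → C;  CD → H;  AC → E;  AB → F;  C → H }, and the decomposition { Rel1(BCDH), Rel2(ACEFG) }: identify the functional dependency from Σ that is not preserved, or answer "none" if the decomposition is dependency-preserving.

AB → F

Check AB → F: no single fragment contains all of {ABF}, and the restricted closure of {AB} across the fragments never reaches {F}.
E → C is preserved.
BD → C is preserved.
CD → H is preserved.
AC → E is preserved.
C → H is preserved.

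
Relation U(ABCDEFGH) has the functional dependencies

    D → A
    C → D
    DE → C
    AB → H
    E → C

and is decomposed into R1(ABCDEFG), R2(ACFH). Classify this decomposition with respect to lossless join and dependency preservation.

Lossless test: (ACF)⁺ = {ACDF}, which is a superkey of neither fragment — lossy.
Dependency preservation: the restricted closure of {AB} across the fragments never reaches {H}, so AB → H cannot be enforced without a join — not preserved.

lossy and not dependency-preserving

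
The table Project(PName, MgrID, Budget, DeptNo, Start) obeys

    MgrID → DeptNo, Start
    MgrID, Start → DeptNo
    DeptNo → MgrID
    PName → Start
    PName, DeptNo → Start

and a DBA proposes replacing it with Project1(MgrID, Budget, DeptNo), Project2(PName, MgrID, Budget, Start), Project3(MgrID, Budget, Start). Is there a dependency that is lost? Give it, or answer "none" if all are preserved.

none

MgrID → DeptNo, Start: restricted closure across fragments reaches DeptNo, Start.
MgrID, Start → DeptNo: restricted closure across fragments reaches DeptNo.
DeptNo → MgrID lies within Project1.
PName → Start lies within Project2.
PName, DeptNo → Start: restricted closure across fragments reaches Start.
Every dependency is enforceable on the fragments, so the decomposition is dependency-preserving.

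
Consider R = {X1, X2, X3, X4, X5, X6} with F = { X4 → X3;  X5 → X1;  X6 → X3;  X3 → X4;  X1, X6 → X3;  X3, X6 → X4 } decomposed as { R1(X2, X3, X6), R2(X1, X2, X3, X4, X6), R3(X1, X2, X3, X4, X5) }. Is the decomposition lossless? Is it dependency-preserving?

Lossless test (chase): Rows 1 and 2 agree on X3; apply X3→X4 and equate their X4 entries. No row becomes fully distinguished — the join is lossy.
Dependency preservation: every FD's attributes lie within a single fragment, so each can be enforced locally — preserved.

lossy but dependency-preserving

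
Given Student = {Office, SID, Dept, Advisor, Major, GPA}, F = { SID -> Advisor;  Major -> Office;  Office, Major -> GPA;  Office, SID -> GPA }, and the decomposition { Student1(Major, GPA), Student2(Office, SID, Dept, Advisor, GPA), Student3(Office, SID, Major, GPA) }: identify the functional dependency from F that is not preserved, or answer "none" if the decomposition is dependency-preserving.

none

SID → Advisor lies within Student2.
Major → Office lies within Student3.
Office, Major → GPA lies within Student3.
Office, SID → GPA lies within Student2.
Every dependency is enforceable on the fragments, so the decomposition is dependency-preserving.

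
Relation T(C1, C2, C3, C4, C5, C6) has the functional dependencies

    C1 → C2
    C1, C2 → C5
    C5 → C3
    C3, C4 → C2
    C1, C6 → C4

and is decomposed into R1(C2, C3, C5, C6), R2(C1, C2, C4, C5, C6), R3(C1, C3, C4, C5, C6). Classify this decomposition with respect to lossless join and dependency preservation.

lossless but not dependency-preserving

Lossless test (chase): Rows 2 and 3 agree on C1; apply C1→C2 and equate their C2 entries. Rows 1 and 2 agree on C5; apply C5→C3 and equate their C3 entries. Row 2 is now all distinguished symbols — the join is lossless.
Dependency preservation: the restricted closure of {C3, C4} across the fragments never reaches {C2}, so C3, C4 → C2 cannot be enforced without a join — not preserved.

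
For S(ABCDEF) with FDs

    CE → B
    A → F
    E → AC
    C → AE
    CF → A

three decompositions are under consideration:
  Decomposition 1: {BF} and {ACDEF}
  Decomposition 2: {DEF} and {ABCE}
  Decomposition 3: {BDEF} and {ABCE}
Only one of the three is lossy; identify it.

Decomposition 1: common = {F}, closure = {F} → lossy.
Decomposition 2: common = {E}, closure = {ABCEF} → lossless.
Decomposition 3: common = {BE}, closure = {ABCEF} → lossless.

Decomposition 1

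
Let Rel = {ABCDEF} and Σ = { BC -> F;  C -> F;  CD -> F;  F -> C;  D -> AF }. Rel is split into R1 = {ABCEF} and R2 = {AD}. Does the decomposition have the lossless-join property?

No

Common attributes: R1 ∩ R2 = {A}.
No dependency enlarges {A}, so (A)⁺ = {A}.
The closure contains neither all of R1 = {ABCEF} nor all of R2 = {AD}, so the common attributes are not a superkey of either fragment. The join is lossy.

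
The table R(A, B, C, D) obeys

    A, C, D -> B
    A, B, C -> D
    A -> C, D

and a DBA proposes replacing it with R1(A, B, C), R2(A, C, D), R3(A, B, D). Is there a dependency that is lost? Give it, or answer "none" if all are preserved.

none

A, C, D → B: restricted closure across fragments reaches B.
A, B, C → D: restricted closure across fragments reaches D.
A → C, D lies within R2.
Every dependency is enforceable on the fragments, so the decomposition is dependency-preserving.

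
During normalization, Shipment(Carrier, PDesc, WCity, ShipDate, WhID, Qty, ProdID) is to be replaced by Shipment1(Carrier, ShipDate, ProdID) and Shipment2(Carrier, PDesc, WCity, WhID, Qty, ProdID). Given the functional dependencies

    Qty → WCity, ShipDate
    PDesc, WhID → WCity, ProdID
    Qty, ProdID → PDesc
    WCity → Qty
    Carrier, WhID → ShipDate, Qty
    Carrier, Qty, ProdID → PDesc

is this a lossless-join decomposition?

No

Common attributes: Shipment1 ∩ Shipment2 = {Carrier, ProdID}.
No dependency enlarges {Carrier, ProdID}, so (Carrier, ProdID)⁺ = {Carrier, ProdID}.
The closure contains neither all of Shipment1 = {Carrier, ShipDate, ProdID} nor all of Shipment2 = {Carrier, PDesc, WCity, WhID, Qty, ProdID}, so the common attributes are not a superkey of either fragment. The join is lossy.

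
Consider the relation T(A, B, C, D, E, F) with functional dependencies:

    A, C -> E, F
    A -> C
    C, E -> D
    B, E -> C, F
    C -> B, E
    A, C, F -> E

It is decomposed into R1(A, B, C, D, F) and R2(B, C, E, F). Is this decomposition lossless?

Yes

Common attributes: R1 ∩ R2 = {B, C, F}.
Closure of {B, C, F}: C → B, E applies, adding E; C, E → D applies, adding D. So (B, C, F)⁺ = {B, C, D, E, F}.
This closure contains every attribute of R2, so R1 ∩ R2 → R2. The join is lossless.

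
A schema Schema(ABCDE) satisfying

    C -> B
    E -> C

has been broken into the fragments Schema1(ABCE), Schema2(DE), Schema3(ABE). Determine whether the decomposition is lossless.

No

Chase test. Columns are ABCDE; row i has aⱼ where attribute j ∈ Schemai, else bᵢⱼ.
Initial tableau (one row per fragment):
  row 1: a1 a2 a3 b14 a5
  row 2: b21 b22 b23 a4 a5
  row 3: a1 a2 b33 b34 a5
Rows 1 and 2 agree on E; apply E→C and equate their C entries.
Rows 1 and 3 agree on E; apply E→C and equate their C entries.
Rows 1 and 2 agree on C; apply C→B and equate their B entries.
No row becomes fully distinguished — the join is lossy.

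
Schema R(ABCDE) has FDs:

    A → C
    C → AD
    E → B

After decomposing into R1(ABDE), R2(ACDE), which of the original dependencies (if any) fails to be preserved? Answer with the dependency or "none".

none

A → C lies within R2.
C → AD lies within R2.
E → B lies within R1.
Every dependency is enforceable on the fragments, so the decomposition is dependency-preserving.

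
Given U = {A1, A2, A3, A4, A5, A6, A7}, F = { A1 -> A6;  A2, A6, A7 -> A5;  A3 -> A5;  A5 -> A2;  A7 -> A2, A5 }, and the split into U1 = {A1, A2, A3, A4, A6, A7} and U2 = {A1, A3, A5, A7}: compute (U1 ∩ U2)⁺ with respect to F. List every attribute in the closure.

A1, A2, A3, A5, A6, A7

U1 ∩ U2 = {A1, A3, A7}.
A1 → A6 applies, adding A6
A3 → A5 applies, adding A5
A5 → A2 applies, adding A2
Closure: {A1, A2, A3, A5, A6, A7}.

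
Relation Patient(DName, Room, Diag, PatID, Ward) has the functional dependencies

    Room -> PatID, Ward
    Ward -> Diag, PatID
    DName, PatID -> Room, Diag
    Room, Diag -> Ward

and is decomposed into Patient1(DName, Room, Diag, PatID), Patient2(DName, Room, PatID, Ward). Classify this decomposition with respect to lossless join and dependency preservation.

Lossless test: (DName, Room, PatID)⁺ = {DName, Room, Diag, PatID, Ward}, which contains all of one fragment — lossless.
Dependency preservation: the restricted closure of {Ward} across the fragments never reaches {Diag, PatID}, so Ward → Diag, PatID cannot be enforced without a join — not preserved.

lossless but not dependency-preserving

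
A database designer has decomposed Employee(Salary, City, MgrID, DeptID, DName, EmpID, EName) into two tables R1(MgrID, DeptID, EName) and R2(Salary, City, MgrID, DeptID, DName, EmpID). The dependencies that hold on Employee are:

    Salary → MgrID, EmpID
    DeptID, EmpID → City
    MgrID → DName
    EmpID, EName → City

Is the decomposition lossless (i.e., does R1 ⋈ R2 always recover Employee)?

Common attributes: R1 ∩ R2 = {MgrID, DeptID}.
Closure of {MgrID, DeptID}: MgrID → DName applies, adding DName. So (MgrID, DeptID)⁺ = {MgrID, DeptID, DName}.
The closure contains neither all of R1 = {MgrID, DeptID, EName} nor all of R2 = {Salary, City, MgrID, DeptID, DName, EmpID}, so the common attributes are not a superkey of either fragment. The join is lossy.

No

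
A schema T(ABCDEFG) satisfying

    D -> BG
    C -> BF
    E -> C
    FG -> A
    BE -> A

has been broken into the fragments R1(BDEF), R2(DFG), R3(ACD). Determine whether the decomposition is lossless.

No

Chase test. Columns are ABCDEFG; row i has aⱼ where attribute j ∈ Ri, else bᵢⱼ.
Initial tableau (one row per fragment):
  row 1: b11 a2 b13 a4 a5 a6 b17
  row 2: b21 b22 b23 a4 b25 a6 a7
  row 3: a1 b32 a3 a4 b35 b36 b37
Rows 1 and 2 agree on D; apply D→BG and equate their BG entries.
Rows 1 and 3 agree on D; apply D→BG and equate their BG entries.
Rows 1 and 2 agree on FG; apply FG→A and equate their A entries.
No row becomes fully distinguished — the join is lossy.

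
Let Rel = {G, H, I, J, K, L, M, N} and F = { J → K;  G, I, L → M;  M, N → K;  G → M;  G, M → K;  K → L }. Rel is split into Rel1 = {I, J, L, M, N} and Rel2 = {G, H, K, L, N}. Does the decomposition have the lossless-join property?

No

Common attributes: Rel1 ∩ Rel2 = {L, N}.
No dependency enlarges {L, N}, so (L, N)⁺ = {L, N}.
The closure contains neither all of Rel1 = {I, J, L, M, N} nor all of Rel2 = {G, H, K, L, N}, so the common attributes are not a superkey of either fragment. The join is lossy.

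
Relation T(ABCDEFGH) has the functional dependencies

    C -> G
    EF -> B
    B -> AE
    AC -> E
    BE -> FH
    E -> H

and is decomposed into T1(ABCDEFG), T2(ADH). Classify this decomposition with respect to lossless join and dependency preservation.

Lossless test: (AD)⁺ = {AD}, which is a superkey of neither fragment — lossy.
Dependency preservation: the restricted closure of {BE} across the fragments never reaches {FH}, so BE → FH cannot be enforced without a join — not preserved.

lossy and not dependency-preserving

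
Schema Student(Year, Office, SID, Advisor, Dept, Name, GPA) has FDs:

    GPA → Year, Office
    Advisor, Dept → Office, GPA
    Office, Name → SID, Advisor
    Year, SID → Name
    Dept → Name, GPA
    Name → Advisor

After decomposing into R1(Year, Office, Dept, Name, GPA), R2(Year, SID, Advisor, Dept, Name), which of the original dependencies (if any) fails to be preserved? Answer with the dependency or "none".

Check Office, Name → SID, Advisor: no single fragment contains all of {Office, SID, Advisor, Name}, and the restricted closure of {Office, Name} across the fragments never reaches {SID, Advisor}.
GPA → Year, Office is preserved.
Advisor, Dept → Office, GPA is preserved.
Year, SID → Name is preserved.
Dept → Name, GPA is preserved.
Name → Advisor is preserved.

Office, Name → SID, Advisor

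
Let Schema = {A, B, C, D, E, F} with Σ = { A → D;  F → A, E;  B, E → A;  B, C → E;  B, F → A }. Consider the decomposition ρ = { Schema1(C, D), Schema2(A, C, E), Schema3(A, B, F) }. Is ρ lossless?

No

Chase test. Columns are A, B, C, D, E, F; row i has aⱼ where attribute j ∈ Schemai, else bᵢⱼ.
Initial tableau (one row per fragment):
  row 1: b11 b12 a3 a4 b15 b16
  row 2: a1 b22 a3 b24 a5 b26
  row 3: a1 a2 b33 b34 b35 a6
Rows 2 and 3 agree on A; apply A→D and equate their D entries.
No row becomes fully distinguished — the join is lossy.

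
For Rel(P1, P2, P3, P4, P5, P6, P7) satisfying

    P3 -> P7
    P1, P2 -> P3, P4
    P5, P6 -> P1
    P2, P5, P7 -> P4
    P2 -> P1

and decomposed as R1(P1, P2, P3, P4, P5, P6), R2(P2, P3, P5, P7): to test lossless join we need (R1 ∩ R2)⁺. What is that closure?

P1, P2, P3, P4, P5, P7

R1 ∩ R2 = {P2, P3, P5}.
P3 → P7 applies, adding P7
P2, P5, P7 → P4 applies, adding P4
P2 → P1 applies, adding P1
Closure: {P1, P2, P3, P4, P5, P7}.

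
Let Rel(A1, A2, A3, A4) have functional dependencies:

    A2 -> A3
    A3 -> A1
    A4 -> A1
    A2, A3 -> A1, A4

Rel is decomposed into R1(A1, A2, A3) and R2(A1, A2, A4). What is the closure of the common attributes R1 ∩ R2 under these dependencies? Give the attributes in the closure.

R1 ∩ R2 = {A1, A2}.
A2 → A3 applies, adding A3
A2, A3 → A1, A4 applies, adding A4
Closure: {A1, A2, A3, A4}.

A1, A2, A3, A4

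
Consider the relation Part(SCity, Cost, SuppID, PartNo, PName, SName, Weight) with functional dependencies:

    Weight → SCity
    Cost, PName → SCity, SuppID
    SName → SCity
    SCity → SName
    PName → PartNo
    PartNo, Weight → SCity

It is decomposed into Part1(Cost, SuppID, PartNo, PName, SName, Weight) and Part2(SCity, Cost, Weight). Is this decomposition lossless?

Common attributes: Part1 ∩ Part2 = {Cost, Weight}.
Closure of {Cost, Weight}: Weight → SCity applies, adding SCity; SCity → SName applies, adding SName. So (Cost, Weight)⁺ = {SCity, Cost, SName, Weight}.
This closure contains every attribute of Part2, so Part1 ∩ Part2 → Part2. The join is lossless.

Yes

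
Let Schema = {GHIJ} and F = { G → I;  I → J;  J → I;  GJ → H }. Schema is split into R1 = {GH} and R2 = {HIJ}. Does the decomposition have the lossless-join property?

Common attributes: R1 ∩ R2 = {H}.
No dependency enlarges {H}, so (H)⁺ = {H}.
The closure contains neither all of R1 = {GH} nor all of R2 = {HIJ}, so the common attributes are not a superkey of either fragment. The join is lossy.

No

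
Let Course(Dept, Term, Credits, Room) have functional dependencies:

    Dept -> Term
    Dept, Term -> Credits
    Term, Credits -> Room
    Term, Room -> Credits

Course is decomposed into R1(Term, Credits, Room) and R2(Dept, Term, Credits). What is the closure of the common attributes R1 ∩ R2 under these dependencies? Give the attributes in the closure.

R1 ∩ R2 = {Term, Credits}.
Term, Credits → Room applies, adding Room
Closure: {Term, Credits, Room}.

Term, Credits, Room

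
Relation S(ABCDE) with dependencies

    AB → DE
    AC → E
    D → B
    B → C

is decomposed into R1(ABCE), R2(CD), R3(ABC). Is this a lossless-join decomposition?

No

Chase test. Columns are ABCDE; row i has aⱼ where attribute j ∈ Ri, else bᵢⱼ.
Initial tableau (one row per fragment):
  row 1: a1 a2 a3 b14 a5
  row 2: b21 b22 a3 a4 b25
  row 3: a1 a2 a3 b34 b35
Rows 1 and 3 agree on AB; apply AB→DE and equate their DE entries.
No row becomes fully distinguished — the join is lossy.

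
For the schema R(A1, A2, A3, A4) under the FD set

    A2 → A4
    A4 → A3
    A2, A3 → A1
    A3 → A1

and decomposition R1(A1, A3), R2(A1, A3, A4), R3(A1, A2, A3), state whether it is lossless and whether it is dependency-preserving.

Lossless test (chase): applying each FD to every pair of rows produces no changes in the tableau, so no row becomes fully distinguished — the join is lossy.
Dependency preservation: the restricted closure of {A2} across the fragments never reaches {A4}, so A2 → A4 cannot be enforced without a join — not preserved.

lossy and not dependency-preserving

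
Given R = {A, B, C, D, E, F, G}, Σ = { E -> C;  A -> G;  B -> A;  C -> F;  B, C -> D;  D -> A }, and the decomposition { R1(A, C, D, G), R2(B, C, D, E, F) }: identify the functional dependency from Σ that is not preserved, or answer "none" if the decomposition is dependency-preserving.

Check B → A: no single fragment contains all of {A, B}, and the restricted closure of {B} across the fragments never reaches {A}.
E → C is preserved.
A → G is preserved.
C → F is preserved.
B, C → D is preserved.
D → A is preserved.

B -> A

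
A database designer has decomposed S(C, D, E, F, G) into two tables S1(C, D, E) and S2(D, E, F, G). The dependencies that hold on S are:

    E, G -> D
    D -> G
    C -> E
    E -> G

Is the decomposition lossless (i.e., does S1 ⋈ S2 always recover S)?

No

Common attributes: S1 ∩ S2 = {D, E}.
Closure of {D, E}: D → G applies, adding G. So (D, E)⁺ = {D, E, G}.
The closure contains neither all of S1 = {C, D, E} nor all of S2 = {D, E, F, G}, so the common attributes are not a superkey of either fragment. The join is lossy.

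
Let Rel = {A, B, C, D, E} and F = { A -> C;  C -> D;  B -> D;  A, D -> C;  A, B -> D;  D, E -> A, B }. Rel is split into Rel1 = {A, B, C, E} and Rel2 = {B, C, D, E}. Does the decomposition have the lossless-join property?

Yes

Common attributes: Rel1 ∩ Rel2 = {B, C, E}.
Closure of {B, C, E}: C → D applies, adding D; D, E → A, B applies, adding A. So (B, C, E)⁺ = {A, B, C, D, E}.
This closure contains every attribute of Rel1, so Rel1 ∩ Rel2 → Rel1. The join is lossless.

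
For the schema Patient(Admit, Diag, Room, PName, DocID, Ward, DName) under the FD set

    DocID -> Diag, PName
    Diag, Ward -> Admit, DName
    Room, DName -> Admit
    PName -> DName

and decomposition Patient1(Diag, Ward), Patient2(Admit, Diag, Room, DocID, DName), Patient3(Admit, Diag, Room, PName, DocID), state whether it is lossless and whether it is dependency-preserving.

Lossless test (chase): Rows 2 and 3 agree on DocID; apply DocID→Diag, PName and equate their Diag, PName entries. Rows 2 and 3 agree on PName; apply PName→DName and equate their DName entries. No row becomes fully distinguished — the join is lossy.
Dependency preservation: the restricted closure of {Diag, Ward} across the fragments never reaches {Admit, DName}, so Diag, Ward → Admit, DName cannot be enforced without a join — not preserved.

lossy and not dependency-preserving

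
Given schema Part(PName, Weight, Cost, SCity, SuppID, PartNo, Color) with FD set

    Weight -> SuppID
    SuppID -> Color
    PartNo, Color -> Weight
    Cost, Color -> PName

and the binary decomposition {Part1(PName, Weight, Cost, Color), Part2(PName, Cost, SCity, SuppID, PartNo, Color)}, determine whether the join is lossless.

No

Common attributes: Part1 ∩ Part2 = {PName, Cost, Color}.
No dependency enlarges {PName, Cost, Color}, so (PName, Cost, Color)⁺ = {PName, Cost, Color}.
The closure contains neither all of Part1 = {PName, Weight, Cost, Color} nor all of Part2 = {PName, Cost, SCity, SuppID, PartNo, Color}, so the common attributes are not a superkey of either fragment. The join is lossy.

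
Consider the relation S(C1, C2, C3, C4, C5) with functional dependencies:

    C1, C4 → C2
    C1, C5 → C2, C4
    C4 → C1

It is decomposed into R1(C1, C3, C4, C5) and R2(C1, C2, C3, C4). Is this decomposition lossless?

Common attributes: R1 ∩ R2 = {C1, C3, C4}.
Closure of {C1, C3, C4}: C1, C4 → C2 applies, adding C2. So (C1, C3, C4)⁺ = {C1, C2, C3, C4}.
This closure contains every attribute of R2, so R1 ∩ R2 → R2. The join is lossless.

Yes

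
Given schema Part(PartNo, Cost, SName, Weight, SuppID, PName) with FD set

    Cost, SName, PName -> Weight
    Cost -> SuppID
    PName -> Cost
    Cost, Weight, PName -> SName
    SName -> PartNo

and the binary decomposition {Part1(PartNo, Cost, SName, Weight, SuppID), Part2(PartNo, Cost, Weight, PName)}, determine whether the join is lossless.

Common attributes: Part1 ∩ Part2 = {PartNo, Cost, Weight}.
Closure of {PartNo, Cost, Weight}: Cost → SuppID applies, adding SuppID. So (PartNo, Cost, Weight)⁺ = {PartNo, Cost, Weight, SuppID}.
The closure contains neither all of Part1 = {PartNo, Cost, SName, Weight, SuppID} nor all of Part2 = {PartNo, Cost, Weight, PName}, so the common attributes are not a superkey of either fragment. The join is lossy.

No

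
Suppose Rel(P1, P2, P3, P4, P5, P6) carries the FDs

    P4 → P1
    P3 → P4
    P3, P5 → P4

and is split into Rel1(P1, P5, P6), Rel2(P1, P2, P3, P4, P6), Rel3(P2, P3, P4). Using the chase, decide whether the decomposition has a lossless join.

No

Chase test. Columns are P1, P2, P3, P4, P5, P6; row i has aⱼ where attribute j ∈ Reli, else bᵢⱼ.
Initial tableau (one row per fragment):
  row 1: a1 b12 b13 b14 a5 a6
  row 2: a1 a2 a3 a4 b25 a6
  row 3: b31 a2 a3 a4 b35 b36
Rows 2 and 3 agree on P4; apply P4→P1 and equate their P1 entries.
No row becomes fully distinguished — the join is lossy.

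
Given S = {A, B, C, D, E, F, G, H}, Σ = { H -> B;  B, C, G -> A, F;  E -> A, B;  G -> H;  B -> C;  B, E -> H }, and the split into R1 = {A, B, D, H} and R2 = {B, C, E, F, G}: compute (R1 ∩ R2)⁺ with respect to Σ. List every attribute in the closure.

B, C

R1 ∩ R2 = {B}.
B → C applies, adding C
Closure: {B, C}.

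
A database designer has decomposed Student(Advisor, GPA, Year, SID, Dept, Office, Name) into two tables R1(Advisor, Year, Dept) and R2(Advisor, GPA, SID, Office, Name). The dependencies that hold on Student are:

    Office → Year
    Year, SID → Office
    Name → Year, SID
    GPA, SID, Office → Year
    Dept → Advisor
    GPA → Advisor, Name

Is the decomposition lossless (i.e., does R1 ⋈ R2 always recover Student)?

Common attributes: R1 ∩ R2 = {Advisor}.
No dependency enlarges {Advisor}, so (Advisor)⁺ = {Advisor}.
The closure contains neither all of R1 = {Advisor, Year, Dept} nor all of R2 = {Advisor, GPA, SID, Office, Name}, so the common attributes are not a superkey of either fragment. The join is lossy.

No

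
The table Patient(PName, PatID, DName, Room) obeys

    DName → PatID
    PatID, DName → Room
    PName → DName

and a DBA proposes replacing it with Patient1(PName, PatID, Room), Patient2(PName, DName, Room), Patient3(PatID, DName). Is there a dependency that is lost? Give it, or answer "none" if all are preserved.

DName → PatID lies within Patient3.
PatID, DName → Room: restricted closure across fragments reaches Room.
PName → DName lies within Patient2.
Every dependency is enforceable on the fragments, so the decomposition is dependency-preserving.

none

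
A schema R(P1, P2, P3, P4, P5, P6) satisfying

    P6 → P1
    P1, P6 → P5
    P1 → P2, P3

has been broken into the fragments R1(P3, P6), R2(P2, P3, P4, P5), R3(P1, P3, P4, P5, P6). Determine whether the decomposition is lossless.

No

Chase test. Columns are P1, P2, P3, P4, P5, P6; row i has aⱼ where attribute j ∈ Ri, else bᵢⱼ.
Initial tableau (one row per fragment):
  row 1: b11 b12 a3 b14 b15 a6
  row 2: b21 a2 a3 a4 a5 b26
  row 3: a1 b32 a3 a4 a5 a6
Rows 1 and 3 agree on P6; apply P6→P1 and equate their P1 entries.
Rows 1 and 3 agree on P1, P6; apply P1, P6→P5 and equate their P5 entries.
Rows 1 and 3 agree on P1; apply P1→P2, P3 and equate their P2, P3 entries.
No row becomes fully distinguished — the join is lossy.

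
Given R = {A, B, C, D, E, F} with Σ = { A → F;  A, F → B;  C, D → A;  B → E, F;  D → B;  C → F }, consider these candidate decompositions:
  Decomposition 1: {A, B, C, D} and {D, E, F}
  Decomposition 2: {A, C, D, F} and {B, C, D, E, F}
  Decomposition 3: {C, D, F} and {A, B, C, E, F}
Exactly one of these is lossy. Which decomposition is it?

Decomposition 3

Decomposition 1: common = {D}, closure = {B, D, E, F} → lossless.
Decomposition 2: common = {C, D, F}, closure = {A, B, C, D, E, F} → lossless.
Decomposition 3: common = {C, F}, closure = {C, F} → lossy.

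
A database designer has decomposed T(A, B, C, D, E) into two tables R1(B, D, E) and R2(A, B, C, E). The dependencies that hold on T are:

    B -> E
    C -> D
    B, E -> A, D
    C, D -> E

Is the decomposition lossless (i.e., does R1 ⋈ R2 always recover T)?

Yes

Common attributes: R1 ∩ R2 = {B, E}.
Closure of {B, E}: B, E → A, D applies, adding A, D. So (B, E)⁺ = {A, B, D, E}.
This closure contains every attribute of R1, so R1 ∩ R2 → R1. The join is lossless.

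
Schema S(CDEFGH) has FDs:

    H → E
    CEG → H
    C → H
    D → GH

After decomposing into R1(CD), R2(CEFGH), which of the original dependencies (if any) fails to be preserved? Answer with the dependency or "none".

D → GH

Check D → GH: no single fragment contains all of {DGH}, and the restricted closure of {D} across the fragments never reaches {GH}.
H → E is preserved.
CEG → H is preserved.
C → H is preserved.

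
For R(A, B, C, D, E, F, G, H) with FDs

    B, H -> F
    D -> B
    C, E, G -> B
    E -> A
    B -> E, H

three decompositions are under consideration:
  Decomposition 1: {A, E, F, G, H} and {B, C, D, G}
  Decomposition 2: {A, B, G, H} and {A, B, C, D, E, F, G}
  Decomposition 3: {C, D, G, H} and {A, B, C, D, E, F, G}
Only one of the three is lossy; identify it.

Decomposition 1

Decomposition 1: common = {G}, closure = {G} → lossy.
Decomposition 2: common = {A, B, G}, closure = {A, B, E, F, G, H} → lossless.
Decomposition 3: common = {C, D, G}, closure = {A, B, C, D, E, F, G, H} → lossless.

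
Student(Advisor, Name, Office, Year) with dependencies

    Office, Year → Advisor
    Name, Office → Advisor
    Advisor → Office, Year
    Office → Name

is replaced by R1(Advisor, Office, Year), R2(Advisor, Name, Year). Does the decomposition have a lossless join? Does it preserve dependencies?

Lossless test: (Advisor, Year)⁺ = {Advisor, Name, Office, Year}, which contains all of one fragment — lossless.
Dependency preservation: Name, Office → Advisor; Office → Name are not contained in any single fragment, but the restricted closure of each left-hand side across the fragments still reaches the right-hand side; the remaining FDs each lie inside some fragment. All dependencies are preserved.

lossless and dependency-preserving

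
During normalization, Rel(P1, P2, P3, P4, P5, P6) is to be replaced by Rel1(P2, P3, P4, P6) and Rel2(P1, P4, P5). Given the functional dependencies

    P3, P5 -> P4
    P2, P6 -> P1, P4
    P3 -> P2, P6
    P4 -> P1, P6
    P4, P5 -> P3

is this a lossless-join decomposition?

Common attributes: Rel1 ∩ Rel2 = {P4}.
Closure of {P4}: P4 → P1, P6 applies, adding P1, P6. So (P4)⁺ = {P1, P4, P6}.
The closure contains neither all of Rel1 = {P2, P3, P4, P6} nor all of Rel2 = {P1, P4, P5}, so the common attributes are not a superkey of either fragment. The join is lossy.

No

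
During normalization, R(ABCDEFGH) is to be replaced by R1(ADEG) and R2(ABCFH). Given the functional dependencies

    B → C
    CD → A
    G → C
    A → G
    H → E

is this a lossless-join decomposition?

No

Common attributes: R1 ∩ R2 = {A}.
Closure of {A}: A → G applies, adding G; G → C applies, adding C. So (A)⁺ = {ACG}.
The closure contains neither all of R1 = {ADEG} nor all of R2 = {ABCFH}, so the common attributes are not a superkey of either fragment. The join is lossy.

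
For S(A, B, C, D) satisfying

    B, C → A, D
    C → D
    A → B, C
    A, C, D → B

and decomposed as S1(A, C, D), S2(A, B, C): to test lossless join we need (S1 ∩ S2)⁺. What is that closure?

S1 ∩ S2 = {A, C}.
C → D applies, adding D
A → B, C applies, adding B
Closure: {A, B, C, D}.

A, B, C, D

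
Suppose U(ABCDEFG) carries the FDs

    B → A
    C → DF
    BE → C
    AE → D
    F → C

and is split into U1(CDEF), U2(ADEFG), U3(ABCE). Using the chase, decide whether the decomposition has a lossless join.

No

Chase test. Columns are ABCDEFG; row i has aⱼ where attribute j ∈ Ui, else bᵢⱼ.
Initial tableau (one row per fragment):
  row 1: b11 b12 a3 a4 a5 a6 b17
  row 2: a1 b22 b23 a4 a5 a6 a7
  row 3: a1 a2 a3 b34 a5 b36 b37
Rows 1 and 3 agree on C; apply C→DF and equate their DF entries.
Rows 1 and 2 agree on F; apply F→C and equate their C entries.
No row becomes fully distinguished — the join is lossy.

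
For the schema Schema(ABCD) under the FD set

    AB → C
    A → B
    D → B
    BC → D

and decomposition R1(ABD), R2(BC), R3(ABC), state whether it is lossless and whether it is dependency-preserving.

Lossless test (chase): Rows 1 and 3 agree on AB; apply AB→C and equate their C entries. Rows 1 and 2 agree on BC; apply BC→D and equate their D entries. Rows 1 and 3 agree on BC; apply BC→D and equate their D entries. Row 1 is now all distinguished symbols — the join is lossless.
Dependency preservation: the restricted closure of {BC} across the fragments never reaches {D}, so BC → D cannot be enforced without a join — not preserved.

lossless but not dependency-preserving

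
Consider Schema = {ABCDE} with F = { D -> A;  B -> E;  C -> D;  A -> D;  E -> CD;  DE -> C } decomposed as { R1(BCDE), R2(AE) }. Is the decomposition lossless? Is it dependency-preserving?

lossless but not dependency-preserving

Lossless test: (E)⁺ = {ACDE}, which contains all of one fragment — lossless.
Dependency preservation: the restricted closure of {D} across the fragments never reaches {A}, so D → A cannot be enforced without a join — not preserved.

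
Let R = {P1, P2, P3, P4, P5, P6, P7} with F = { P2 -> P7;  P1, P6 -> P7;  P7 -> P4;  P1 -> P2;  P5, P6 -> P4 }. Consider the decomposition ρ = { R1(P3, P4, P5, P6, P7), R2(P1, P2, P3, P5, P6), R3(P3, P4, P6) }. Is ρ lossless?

Chase test. Columns are P1, P2, P3, P4, P5, P6, P7; row i has aⱼ where attribute j ∈ Ri, else bᵢⱼ.
Initial tableau (one row per fragment):
  row 1: b11 b12 a3 a4 a5 a6 a7
  row 2: a1 a2 a3 b24 a5 a6 b27
  row 3: b31 b32 a3 a4 b35 a6 b37
Rows 1 and 2 agree on P5, P6; apply P5, P6→P4 and equate their P4 entries.
No row becomes fully distinguished — the join is lossy.

No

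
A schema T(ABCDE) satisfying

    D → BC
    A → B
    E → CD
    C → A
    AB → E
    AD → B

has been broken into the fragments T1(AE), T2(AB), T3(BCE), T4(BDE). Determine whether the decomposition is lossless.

Yes

Chase test. Columns are ABCDE; row i has aⱼ where attribute j ∈ Ti, else bᵢⱼ.
Initial tableau (one row per fragment):
  row 1: a1 b12 b13 b14 a5
  row 2: a1 a2 b23 b24 b25
  row 3: b31 a2 a3 b34 a5
  row 4: b41 a2 b43 a4 a5
Rows 1 and 2 agree on A; apply A→B and equate their B entries.
Rows 1 and 3 agree on E; apply E→CD and equate their CD entries.
Rows 1 and 4 agree on E; apply E→CD and equate their CD entries.
Rows 1 and 3 agree on C; apply C→A and equate their A entries.
Rows 1 and 4 agree on C; apply C→A and equate their A entries.
Rows 1 and 2 agree on AB; apply AB→E and equate their E entries.
Rows 1 and 2 agree on E; apply E→CD and equate their CD entries.
Row 1 is now all distinguished symbols — the join is lossless.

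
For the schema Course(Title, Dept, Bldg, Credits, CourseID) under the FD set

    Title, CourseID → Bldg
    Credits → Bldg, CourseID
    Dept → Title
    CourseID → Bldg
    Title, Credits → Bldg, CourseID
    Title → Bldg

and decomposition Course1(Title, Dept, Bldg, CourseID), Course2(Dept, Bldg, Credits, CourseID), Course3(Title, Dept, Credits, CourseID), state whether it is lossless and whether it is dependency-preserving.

Lossless test (chase): Rows 1 and 3 agree on Title, CourseID; apply Title, CourseID→Bldg and equate their Bldg entries. Rows 1 and 2 agree on Dept; apply Dept→Title and equate their Title entries. Row 2 is now all distinguished symbols — the join is lossless.
Dependency preservation: Title, Credits → Bldg, CourseID is not contained in any single fragment, but the restricted closure of its left-hand side across the fragments still reaches the right-hand side; the remaining FDs each lie inside some fragment. All dependencies are preserved.

lossless and dependency-preserving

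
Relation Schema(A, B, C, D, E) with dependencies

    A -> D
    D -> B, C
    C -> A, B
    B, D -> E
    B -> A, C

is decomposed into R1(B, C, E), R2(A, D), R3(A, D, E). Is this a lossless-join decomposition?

Chase test. Columns are A, B, C, D, E; row i has aⱼ where attribute j ∈ Ri, else bᵢⱼ.
Initial tableau (one row per fragment):
  row 1: b11 a2 a3 b14 a5
  row 2: a1 b22 b23 a4 b25
  row 3: a1 b32 b33 a4 a5
Rows 2 and 3 agree on D; apply D→B, C and equate their B, C entries.
Rows 2 and 3 agree on B, D; apply B, D→E and equate their E entries.
No row becomes fully distinguished — the join is lossy.

No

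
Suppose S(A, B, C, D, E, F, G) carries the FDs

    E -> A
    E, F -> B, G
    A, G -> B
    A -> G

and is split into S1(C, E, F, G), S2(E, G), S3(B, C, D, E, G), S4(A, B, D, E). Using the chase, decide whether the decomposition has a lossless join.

Chase test. Columns are A, B, C, D, E, F, G; row i has aⱼ where attribute j ∈ Si, else bᵢⱼ.
Initial tableau (one row per fragment):
  row 1: b11 b12 a3 b14 a5 a6 a7
  row 2: b21 b22 b23 b24 a5 b26 a7
  row 3: b31 a2 a3 a4 a5 b36 a7
  row 4: a1 a2 b43 a4 a5 b46 b47
Rows 1 and 2 agree on E; apply E→A and equate their A entries.
Rows 1 and 3 agree on E; apply E→A and equate their A entries.
Rows 1 and 4 agree on E; apply E→A and equate their A entries.
Rows 1 and 2 agree on A, G; apply A, G→B and equate their B entries.
Rows 1 and 3 agree on A, G; apply A, G→B and equate their B entries.
Rows 1 and 4 agree on A; apply A→G and equate their G entries.
No row becomes fully distinguished — the join is lossy.

No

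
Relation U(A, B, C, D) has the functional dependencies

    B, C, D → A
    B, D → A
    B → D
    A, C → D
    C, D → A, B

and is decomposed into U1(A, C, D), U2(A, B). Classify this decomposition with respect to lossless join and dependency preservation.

lossy and not dependency-preserving

Lossless test: (A)⁺ = {A}, which is a superkey of neither fragment — lossy.
Dependency preservation: the restricted closure of {B} across the fragments never reaches {D}, so B → D cannot be enforced without a join — not preserved.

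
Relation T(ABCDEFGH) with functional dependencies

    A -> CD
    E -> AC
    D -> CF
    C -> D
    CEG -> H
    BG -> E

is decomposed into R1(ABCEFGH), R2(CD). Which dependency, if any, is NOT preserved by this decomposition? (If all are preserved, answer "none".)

A → CD: restricted closure across fragments reaches CD.
E → AC lies within R1.
D → CF: restricted closure across fragments reaches CF.
C → D lies within R2.
CEG → H lies within R1.
BG → E lies within R1.
Every dependency is enforceable on the fragments, so the decomposition is dependency-preserving.

none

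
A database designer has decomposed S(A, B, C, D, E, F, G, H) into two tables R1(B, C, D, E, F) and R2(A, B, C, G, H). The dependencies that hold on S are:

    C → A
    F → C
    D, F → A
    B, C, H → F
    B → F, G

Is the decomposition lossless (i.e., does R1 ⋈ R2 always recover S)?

No

Common attributes: R1 ∩ R2 = {B, C}.
Closure of {B, C}: C → A applies, adding A; B → F, G applies, adding F, G. So (B, C)⁺ = {A, B, C, F, G}.
The closure contains neither all of R1 = {B, C, D, E, F} nor all of R2 = {A, B, C, G, H}, so the common attributes are not a superkey of either fragment. The join is lossy.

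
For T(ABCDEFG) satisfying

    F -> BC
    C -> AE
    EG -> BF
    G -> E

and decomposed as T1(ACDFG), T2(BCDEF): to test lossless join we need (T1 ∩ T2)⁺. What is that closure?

ABCDEF

T1 ∩ T2 = {CDF}.
F → BC applies, adding B
C → AE applies, adding AE
Closure: {ABCDEF}.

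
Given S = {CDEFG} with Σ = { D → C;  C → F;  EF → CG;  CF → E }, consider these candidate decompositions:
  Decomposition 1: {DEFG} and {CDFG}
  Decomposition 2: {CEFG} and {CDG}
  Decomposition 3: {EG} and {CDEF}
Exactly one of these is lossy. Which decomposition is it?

Decomposition 1: common = {DFG}, closure = {CDEFG} → lossless.
Decomposition 2: common = {CG}, closure = {CEFG} → lossless.
Decomposition 3: common = {E}, closure = {E} → lossy.

Decomposition 3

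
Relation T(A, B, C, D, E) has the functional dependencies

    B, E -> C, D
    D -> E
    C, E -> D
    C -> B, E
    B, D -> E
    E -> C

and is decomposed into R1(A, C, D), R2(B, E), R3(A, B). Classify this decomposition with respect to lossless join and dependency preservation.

Lossless test (chase): applying each FD to every pair of rows produces no changes in the tableau, so no row becomes fully distinguished — the join is lossy.
Dependency preservation: the restricted closure of {B, E} across the fragments never reaches {C, D}, so B, E → C, D cannot be enforced without a join — not preserved.

lossy and not dependency-preserving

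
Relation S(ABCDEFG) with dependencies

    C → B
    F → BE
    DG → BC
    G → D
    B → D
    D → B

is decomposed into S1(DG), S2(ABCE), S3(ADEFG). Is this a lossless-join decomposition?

No

Chase test. Columns are ABCDEFG; row i has aⱼ where attribute j ∈ Si, else bᵢⱼ.
Initial tableau (one row per fragment):
  row 1: b11 b12 b13 a4 b15 b16 a7
  row 2: a1 a2 a3 b24 a5 b26 b27
  row 3: a1 b32 b33 a4 a5 a6 a7
Rows 1 and 3 agree on DG; apply DG→BC and equate their BC entries.
No row becomes fully distinguished — the join is lossy.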